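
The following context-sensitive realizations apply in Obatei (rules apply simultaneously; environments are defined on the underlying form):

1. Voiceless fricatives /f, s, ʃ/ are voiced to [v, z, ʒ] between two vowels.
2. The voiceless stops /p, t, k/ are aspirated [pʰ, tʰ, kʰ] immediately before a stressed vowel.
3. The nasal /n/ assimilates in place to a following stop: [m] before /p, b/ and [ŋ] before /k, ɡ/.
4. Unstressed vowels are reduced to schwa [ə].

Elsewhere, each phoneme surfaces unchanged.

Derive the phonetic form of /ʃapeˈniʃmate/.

/ʃ/ — word-initial; rule 1 does not apply here → [ʃ].
Rule 4 applies to /a/ (between /ʃ/ and /p/: in an unstressed syllable) → [ə].
/p/ (between /a/ and /e/): rule 2 targets it, but not immediately before a stressed vowel → unchanged [p].
/e/ (between /p/ and /n/) occurs in an unstressed syllable → [ə] by rule 4.
/n/ (between /e/ and /i/) fails the environment for rule 3, so it stays [n].
/i/ (between /n/ and /ʃ/) fails the environment for rule 4, so it stays [i].
/ʃ/ (between /i/ and /m/) fails the environment for rule 1, so it stays [ʃ].
/m/ (between /ʃ/ and /a/) is unaffected → [m].
/a/ (between /m/ and /t/): in an unstressed syllable, so rule 4 applies → [ə].
/t/ — between /a/ and /e/; rule 2 does not apply here → [t].
/e/ — word-final, in an unstressed syllable — surfaces as [ə] (rule 4).

[ʃəpəˈniʃmətə]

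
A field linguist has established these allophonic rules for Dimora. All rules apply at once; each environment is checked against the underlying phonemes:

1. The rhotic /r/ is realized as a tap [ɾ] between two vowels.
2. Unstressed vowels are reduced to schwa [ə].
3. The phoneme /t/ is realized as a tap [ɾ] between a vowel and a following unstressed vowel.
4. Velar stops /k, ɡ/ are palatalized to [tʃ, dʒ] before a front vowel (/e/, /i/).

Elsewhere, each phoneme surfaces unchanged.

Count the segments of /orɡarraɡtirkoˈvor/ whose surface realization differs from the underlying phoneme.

5

Segments that undergo a rule: /o/ → [ə] (rule 2); /a/ → [ə] (rule 2); /a/ → [ə] (rule 2); /i/ → [ə] (rule 2); /o/ → [ə] (rule 2).
All other segments surface unchanged.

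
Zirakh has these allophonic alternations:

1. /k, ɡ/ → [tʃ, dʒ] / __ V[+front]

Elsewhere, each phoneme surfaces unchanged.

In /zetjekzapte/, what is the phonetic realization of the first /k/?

[k]

/k/ (between /e/ and /z/) fails the environment for rule 1, so it stays [k].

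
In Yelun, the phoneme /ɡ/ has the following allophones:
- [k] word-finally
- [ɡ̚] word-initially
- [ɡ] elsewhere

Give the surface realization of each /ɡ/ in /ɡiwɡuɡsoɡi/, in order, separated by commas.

[ɡ̚], [ɡ], [ɡ], [ɡ]

Occurrence 1 (position 1): word-initially → [ɡ̚].
Occurrence 2 (position 4): no conditioning environment matches → elsewhere allophone [ɡ].
Occurrence 3 (position 6): no conditioning environment matches → elsewhere allophone [ɡ].
Occurrence 4 (position 9): no conditioning environment matches → elsewhere allophone [ɡ].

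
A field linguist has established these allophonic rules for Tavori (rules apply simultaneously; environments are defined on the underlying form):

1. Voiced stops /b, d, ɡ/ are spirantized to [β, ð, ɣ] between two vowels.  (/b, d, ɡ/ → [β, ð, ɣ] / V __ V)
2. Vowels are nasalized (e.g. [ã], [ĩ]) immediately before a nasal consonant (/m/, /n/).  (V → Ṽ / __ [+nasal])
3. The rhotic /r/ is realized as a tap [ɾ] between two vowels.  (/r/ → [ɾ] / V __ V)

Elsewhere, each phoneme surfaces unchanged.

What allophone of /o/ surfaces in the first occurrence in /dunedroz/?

[o]

/o/ — between /r/ and /z/; rule 2 does not apply here → [o].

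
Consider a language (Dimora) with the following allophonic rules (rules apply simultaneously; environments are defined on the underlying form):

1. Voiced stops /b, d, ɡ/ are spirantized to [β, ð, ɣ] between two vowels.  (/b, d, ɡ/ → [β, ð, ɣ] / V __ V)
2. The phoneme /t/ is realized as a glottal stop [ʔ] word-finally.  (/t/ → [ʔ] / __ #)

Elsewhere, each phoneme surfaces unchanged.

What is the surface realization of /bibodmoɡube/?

[biβodmoɣuβe]

/b/ (word-initial): rule 1 targets it, but not between two vowels → unchanged [b].
/i/ (between /b/ and /b/): no rule targets it → [i].
Rule 1 applies to /b/ (between /i/ and /o/: between two vowels) → [β].
/o/ (between /b/ and /d/): no rule targets it → [o].
/d/ (between /o/ and /m/) is in the target of rule 1 but the environment (between two vowels) is not met → [d].
/m/ (between /d/ and /o/): no rule targets it → [m].
/o/ (between /m/ and /ɡ/): no rule targets it → [o].
/ɡ/ — between /o/ and /u/, between two vowels — surfaces as [ɣ] (rule 1).
/u/ (between /ɡ/ and /b/) is unaffected → [u].
/b/ (between /u/ and /e/): between two vowels, so rule 1 applies → [β].
/e/ stays [e].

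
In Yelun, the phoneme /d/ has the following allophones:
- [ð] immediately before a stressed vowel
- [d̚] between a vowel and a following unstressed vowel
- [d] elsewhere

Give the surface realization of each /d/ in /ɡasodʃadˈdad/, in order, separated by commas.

Occurrence 1 (position 5): no conditioning environment matches → elsewhere allophone [d].
Occurrence 2 (position 8): no conditioning environment matches → elsewhere allophone [d].
Occurrence 3 (position 9): immediately before a stressed vowel → [ð].
Occurrence 4 (position 11): no conditioning environment matches → elsewhere allophone [d].

[d], [d], [ð], [d]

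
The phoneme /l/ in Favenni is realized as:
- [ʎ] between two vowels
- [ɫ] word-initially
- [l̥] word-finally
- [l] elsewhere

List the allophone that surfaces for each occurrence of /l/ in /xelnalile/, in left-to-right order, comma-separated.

[l], [ʎ], [ʎ]

Occurrence 1 (position 3): no conditioning environment matches → elsewhere allophone [l].
Occurrence 2 (position 6): between two vowels → [ʎ].
Occurrence 3 (position 8): between two vowels → [ʎ].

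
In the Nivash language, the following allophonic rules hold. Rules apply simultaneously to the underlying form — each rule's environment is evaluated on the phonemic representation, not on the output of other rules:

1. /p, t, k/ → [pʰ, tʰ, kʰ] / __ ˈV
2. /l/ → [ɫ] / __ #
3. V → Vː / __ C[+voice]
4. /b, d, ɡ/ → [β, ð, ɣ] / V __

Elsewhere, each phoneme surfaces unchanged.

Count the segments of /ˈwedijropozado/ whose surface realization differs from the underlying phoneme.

6

Segments that undergo a rule: /e/ → [eː] (rule 3); /d/ → [ð] (rule 4); /i/ → [iː] (rule 3); /o/ → [oː] (rule 3); /a/ → [aː] (rule 3); /d/ → [ð] (rule 4).
All other segments surface unchanged.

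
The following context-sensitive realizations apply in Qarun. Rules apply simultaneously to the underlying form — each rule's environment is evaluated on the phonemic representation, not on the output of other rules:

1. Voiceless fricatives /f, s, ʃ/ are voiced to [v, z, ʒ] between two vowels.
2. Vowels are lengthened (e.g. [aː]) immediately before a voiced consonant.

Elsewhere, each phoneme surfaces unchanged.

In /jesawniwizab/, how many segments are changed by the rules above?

Segments that undergo a rule: /s/ → [z] (rule 1); /a/ → [aː] (rule 2); /i/ → [iː] (rule 2); /i/ → [iː] (rule 2); /a/ → [aː] (rule 2).
All other segments surface unchanged.

5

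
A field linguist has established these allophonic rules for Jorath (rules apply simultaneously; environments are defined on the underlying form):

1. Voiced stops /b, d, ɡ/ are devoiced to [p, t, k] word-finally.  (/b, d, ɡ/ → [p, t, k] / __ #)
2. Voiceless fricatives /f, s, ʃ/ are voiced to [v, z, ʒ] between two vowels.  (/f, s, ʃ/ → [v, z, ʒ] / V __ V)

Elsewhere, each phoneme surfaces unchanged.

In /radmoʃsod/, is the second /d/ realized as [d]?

No

Rule 1 applies to /d/ (word-final: word-finally) → [t].
The actual realization is [t], not [d].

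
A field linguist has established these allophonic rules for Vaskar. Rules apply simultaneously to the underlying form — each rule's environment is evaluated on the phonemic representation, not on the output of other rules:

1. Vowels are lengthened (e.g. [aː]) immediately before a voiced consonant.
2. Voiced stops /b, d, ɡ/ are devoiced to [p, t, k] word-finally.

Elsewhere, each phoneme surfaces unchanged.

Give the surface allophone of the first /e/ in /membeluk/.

[eː]

/e/ (between /m/ and /m/) occurs before a voiced consonant → [eː] by rule 1.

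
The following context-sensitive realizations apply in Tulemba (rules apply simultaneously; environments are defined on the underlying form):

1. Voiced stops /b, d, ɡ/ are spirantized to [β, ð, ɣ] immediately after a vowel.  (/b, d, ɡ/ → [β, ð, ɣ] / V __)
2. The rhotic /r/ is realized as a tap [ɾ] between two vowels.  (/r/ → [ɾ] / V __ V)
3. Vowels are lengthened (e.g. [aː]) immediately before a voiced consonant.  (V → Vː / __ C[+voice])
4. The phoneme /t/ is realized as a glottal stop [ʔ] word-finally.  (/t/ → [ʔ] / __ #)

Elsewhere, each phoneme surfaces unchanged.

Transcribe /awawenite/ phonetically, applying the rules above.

[aːwaːweːnite]

/a/ (word-initial) occurs before a voiced consonant → [aː] by rule 3.
/w/ (between /a/ and /a/): no rule targets it → [w].
/a/ meets the environment for rule 3 (before a voiced consonant) → [aː].
/w/ (between /a/ and /e/) is unaffected → [w].
Rule 3 applies to /e/ (between /w/ and /n/: before a voiced consonant) → [eː].
/n/ (between /e/ and /i/) is unaffected → [n].
/i/ — between /n/ and /t/; rule 3 does not apply here → [i].
/t/ (between /i/ and /e/): rule 4 targets it, but not word-finally → unchanged [t].
/e/ (word-final) is in the target of rule 3 but the environment (before a voiced consonant) is not met → [e].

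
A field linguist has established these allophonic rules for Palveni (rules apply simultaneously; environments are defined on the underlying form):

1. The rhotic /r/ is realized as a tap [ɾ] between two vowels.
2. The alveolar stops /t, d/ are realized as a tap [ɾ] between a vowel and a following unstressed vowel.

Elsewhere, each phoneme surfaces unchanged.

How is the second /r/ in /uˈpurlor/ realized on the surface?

[r]

/r/ (word-final) fails the environment for rule 1, so it stays [r].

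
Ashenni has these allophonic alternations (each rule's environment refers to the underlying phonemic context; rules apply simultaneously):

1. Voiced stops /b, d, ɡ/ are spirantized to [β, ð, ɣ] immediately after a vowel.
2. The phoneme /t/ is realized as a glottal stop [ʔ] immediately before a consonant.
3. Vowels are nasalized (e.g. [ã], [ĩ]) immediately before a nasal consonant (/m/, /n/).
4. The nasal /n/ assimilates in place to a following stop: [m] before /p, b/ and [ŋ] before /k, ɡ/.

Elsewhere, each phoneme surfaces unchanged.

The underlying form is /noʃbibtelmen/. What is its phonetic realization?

/n/ (word-initial): rule 4 targets it, but not before a labial or velar stop → unchanged [n].
/o/ (between /n/ and /ʃ/) fails the environment for rule 3, so it stays [o].
/ʃ/ stays [ʃ].
/b/ (between /ʃ/ and /i/) is in the target of rule 1 but the environment (immediately after a vowel) is not met → [b].
/i/ (between /b/ and /b/) is in the target of rule 3 but the environment (before a nasal consonant) is not met → [i].
/b/ meets the environment for rule 1 (immediately after a vowel) → [β].
/t/ (between /b/ and /e/) fails the environment for rule 2, so it stays [t].
/e/ — between /t/ and /l/; rule 3 does not apply here → [e].
/l/ (between /e/ and /m/): no rule targets it → [l].
/m/ — not in any rule's target class → [m].
/e/ (between /m/ and /n/) occurs before a nasal consonant → [ẽ] by rule 3.
/n/ (word-final): rule 4 targets it, but not before a labial or velar stop → unchanged [n].

[noʃbiβtelmẽn]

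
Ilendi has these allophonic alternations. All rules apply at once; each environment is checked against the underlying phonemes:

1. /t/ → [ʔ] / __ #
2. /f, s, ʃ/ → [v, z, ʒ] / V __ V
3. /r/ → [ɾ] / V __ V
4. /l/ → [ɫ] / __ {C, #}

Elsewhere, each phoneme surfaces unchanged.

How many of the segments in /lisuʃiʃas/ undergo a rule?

Segments that undergo a rule: /s/ → [z] (rule 2); /ʃ/ → [ʒ] (rule 2); /ʃ/ → [ʒ] (rule 2).
All other segments surface unchanged.

3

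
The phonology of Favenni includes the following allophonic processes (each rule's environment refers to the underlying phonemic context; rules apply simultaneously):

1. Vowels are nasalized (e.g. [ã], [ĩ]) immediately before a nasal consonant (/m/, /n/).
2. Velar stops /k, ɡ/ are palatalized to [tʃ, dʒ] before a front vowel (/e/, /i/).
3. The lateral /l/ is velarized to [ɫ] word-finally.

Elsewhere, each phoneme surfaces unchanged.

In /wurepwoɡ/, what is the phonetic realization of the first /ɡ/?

/ɡ/ (word-final) fails the environment for rule 2, so it stays [ɡ].

[ɡ]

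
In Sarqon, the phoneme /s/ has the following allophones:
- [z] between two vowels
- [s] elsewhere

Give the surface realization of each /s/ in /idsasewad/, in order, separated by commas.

[s], [z]

Occurrence 1 (position 3): no conditioning environment matches → elsewhere allophone [s].
Occurrence 2 (position 5): between two vowels → [z].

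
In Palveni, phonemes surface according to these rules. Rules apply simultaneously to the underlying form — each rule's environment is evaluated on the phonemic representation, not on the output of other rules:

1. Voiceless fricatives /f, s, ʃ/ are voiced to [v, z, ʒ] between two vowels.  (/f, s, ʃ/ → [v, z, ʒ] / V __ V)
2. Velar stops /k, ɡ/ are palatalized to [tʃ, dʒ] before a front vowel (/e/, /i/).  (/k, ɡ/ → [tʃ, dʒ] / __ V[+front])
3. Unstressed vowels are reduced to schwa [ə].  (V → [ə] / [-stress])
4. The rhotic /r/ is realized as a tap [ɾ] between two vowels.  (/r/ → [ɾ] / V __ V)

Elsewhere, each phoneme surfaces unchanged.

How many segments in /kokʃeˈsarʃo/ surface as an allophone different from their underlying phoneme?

4

Segments that undergo a rule: /o/ → [ə] (rule 3); /e/ → [ə] (rule 3); /s/ → [z] (rule 1); /o/ → [ə] (rule 3).
All other segments surface unchanged.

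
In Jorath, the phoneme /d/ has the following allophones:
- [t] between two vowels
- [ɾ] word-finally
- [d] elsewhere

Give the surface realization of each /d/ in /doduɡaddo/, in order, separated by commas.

[d], [t], [d], [d]

Occurrence 1 (position 1): no conditioning environment matches → elsewhere allophone [d].
Occurrence 2 (position 3): between two vowels → [t].
Occurrence 3 (position 7): no conditioning environment matches → elsewhere allophone [d].
Occurrence 4 (position 8): no conditioning environment matches → elsewhere allophone [d].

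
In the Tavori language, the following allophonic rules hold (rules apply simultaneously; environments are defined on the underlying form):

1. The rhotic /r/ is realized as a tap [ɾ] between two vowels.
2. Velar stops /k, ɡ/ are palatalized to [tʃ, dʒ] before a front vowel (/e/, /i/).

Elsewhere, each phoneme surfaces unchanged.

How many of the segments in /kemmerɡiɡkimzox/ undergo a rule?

Segments that undergo a rule: /k/ → [tʃ] (rule 2); /ɡ/ → [dʒ] (rule 2); /k/ → [tʃ] (rule 2).
All other segments surface unchanged.

3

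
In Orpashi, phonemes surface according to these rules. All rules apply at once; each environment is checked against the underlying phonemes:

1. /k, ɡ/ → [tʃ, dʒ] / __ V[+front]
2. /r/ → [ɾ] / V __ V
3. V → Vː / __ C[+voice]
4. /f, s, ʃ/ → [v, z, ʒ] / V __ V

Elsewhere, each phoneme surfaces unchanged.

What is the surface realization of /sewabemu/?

[seːwaːbeːmu]

/s/ (word-initial): rule 4 targets it, but not between two vowels → unchanged [s].
/e/ (between /s/ and /w/): before a voiced consonant, so rule 3 applies → [eː].
/a/ meets the environment for rule 3 (before a voiced consonant) → [aː].
/e/ (between /b/ and /m/): before a voiced consonant, so rule 3 applies → [eː].
/u/ — word-final; rule 3 does not apply here → [u].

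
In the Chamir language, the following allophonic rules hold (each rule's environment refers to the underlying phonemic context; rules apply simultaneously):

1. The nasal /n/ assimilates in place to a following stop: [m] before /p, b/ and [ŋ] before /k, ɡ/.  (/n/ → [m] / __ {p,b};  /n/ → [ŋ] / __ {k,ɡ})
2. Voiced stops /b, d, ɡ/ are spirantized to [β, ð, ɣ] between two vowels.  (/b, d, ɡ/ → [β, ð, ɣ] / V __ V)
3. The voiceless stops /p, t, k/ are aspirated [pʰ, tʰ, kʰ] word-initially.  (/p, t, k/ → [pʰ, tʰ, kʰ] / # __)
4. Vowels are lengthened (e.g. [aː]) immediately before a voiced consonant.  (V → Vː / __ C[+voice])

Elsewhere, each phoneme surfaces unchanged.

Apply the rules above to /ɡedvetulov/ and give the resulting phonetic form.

/ɡ/ (word-initial): rule 2 targets it, but not between two vowels → unchanged [ɡ].
/e/ meets the environment for rule 4 (before a voiced consonant) → [eː].
/d/ (between /e/ and /v/): rule 2 targets it, but not between two vowels → unchanged [d].
/v/ (between /d/ and /e/): no rule targets it → [v].
/e/ — between /v/ and /t/; rule 4 does not apply here → [e].
/t/ (between /e/ and /u/) is in the target of rule 3 but the environment (word-initially) is not met → [t].
/u/ (between /t/ and /l/) occurs before a voiced consonant → [uː] by rule 4.
/l/ stays [l].
/o/ (between /l/ and /v/) occurs before a voiced consonant → [oː] by rule 4.
/v/ (word-final) is unaffected → [v].

[ɡeːdvetuːloːv]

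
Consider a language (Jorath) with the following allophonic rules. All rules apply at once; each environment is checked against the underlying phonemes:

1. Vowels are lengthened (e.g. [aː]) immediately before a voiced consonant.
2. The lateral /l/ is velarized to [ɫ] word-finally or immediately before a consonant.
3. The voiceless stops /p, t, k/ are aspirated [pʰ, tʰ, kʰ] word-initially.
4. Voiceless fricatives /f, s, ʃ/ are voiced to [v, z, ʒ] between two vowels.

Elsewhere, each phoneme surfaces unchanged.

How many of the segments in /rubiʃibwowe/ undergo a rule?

4

Segments that undergo a rule: /u/ → [uː] (rule 1); /ʃ/ → [ʒ] (rule 4); /i/ → [iː] (rule 1); /o/ → [oː] (rule 1).
All other segments surface unchanged.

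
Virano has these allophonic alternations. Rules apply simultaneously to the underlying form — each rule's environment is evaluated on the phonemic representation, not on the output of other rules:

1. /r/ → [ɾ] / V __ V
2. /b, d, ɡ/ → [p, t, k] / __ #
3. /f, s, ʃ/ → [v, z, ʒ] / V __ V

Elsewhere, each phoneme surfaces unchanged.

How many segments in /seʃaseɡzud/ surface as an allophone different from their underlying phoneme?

3

Segments that undergo a rule: /ʃ/ → [ʒ] (rule 3); /s/ → [z] (rule 3); /d/ → [t] (rule 2).
All other segments surface unchanged.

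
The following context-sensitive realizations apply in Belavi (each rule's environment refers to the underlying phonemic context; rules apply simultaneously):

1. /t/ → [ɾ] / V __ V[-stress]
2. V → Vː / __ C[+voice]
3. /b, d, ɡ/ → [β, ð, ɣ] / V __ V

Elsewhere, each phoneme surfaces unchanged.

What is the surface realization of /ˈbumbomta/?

[ˈbuːmboːmta]

/b/ (word-initial) fails the environment for rule 3, so it stays [b].
/u/ (between /b/ and /m/): before a voiced consonant, so rule 2 applies → [uː].
/m/ (between /u/ and /b/): no rule targets it → [m].
/b/ — between /m/ and /o/; rule 3 does not apply here → [b].
/o/ (between /b/ and /m/): before a voiced consonant, so rule 2 applies → [oː].
/m/ (between /o/ and /t/) is unaffected → [m].
/t/ (between /m/ and /a/) is in the target of rule 1 but the environment (between a vowel and a following unstressed vowel) is not met → [t].
/a/ (word-final) is in the target of rule 2 but the environment (before a voiced consonant) is not met → [a].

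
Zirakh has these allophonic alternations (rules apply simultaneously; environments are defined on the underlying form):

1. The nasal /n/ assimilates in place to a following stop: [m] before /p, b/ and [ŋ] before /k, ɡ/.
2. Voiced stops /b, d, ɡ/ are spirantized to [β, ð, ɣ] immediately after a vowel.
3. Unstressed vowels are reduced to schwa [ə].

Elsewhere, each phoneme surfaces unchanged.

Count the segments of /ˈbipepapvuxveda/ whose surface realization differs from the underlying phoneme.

6

Segments that undergo a rule: /e/ → [ə] (rule 3); /a/ → [ə] (rule 3); /u/ → [ə] (rule 3); /e/ → [ə] (rule 3); /d/ → [ð] (rule 2); /a/ → [ə] (rule 3).
All other segments surface unchanged.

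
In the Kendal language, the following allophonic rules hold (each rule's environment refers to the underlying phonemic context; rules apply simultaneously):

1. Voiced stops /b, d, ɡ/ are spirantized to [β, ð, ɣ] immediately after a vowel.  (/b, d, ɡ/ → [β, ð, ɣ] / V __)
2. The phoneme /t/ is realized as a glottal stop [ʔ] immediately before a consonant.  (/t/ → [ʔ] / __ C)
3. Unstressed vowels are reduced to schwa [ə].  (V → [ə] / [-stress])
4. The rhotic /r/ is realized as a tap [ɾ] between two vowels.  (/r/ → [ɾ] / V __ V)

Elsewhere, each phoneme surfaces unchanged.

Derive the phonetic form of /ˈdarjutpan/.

[ˈdarjəʔpən]

/d/ (word-initial) fails the environment for rule 1, so it stays [d].
/a/ (between /d/ and /r/): rule 3 targets it, but not in an unstressed syllable → unchanged [a].
/r/ (between /a/ and /j/) fails the environment for rule 4, so it stays [r].
/j/ stays [j].
/u/ meets the environment for rule 3 (in an unstressed syllable) → [ə].
/t/ — between /u/ and /p/, immediately before a consonant — surfaces as [ʔ] (rule 2).
/p/ (between /t/ and /a/) is unaffected → [p].
/a/ (between /p/ and /n/): in an unstressed syllable, so rule 3 applies → [ə].
/n/ stays [n].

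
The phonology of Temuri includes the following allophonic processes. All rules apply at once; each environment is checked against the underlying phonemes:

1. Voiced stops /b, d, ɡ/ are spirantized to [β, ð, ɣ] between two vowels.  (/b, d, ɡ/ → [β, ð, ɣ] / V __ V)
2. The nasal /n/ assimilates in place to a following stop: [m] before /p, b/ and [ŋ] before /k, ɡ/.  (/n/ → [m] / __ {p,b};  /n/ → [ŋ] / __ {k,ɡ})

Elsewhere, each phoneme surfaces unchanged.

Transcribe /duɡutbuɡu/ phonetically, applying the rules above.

[duɣutbuɣu]

/d/ (word-initial) is in the target of rule 1 but the environment (between two vowels) is not met → [d].
/ɡ/ meets the environment for rule 1 (between two vowels) → [ɣ].
/b/ (between /t/ and /u/): rule 1 targets it, but not between two vowels → unchanged [b].
/ɡ/ — between /u/ and /u/, between two vowels — surfaces as [ɣ] (rule 1).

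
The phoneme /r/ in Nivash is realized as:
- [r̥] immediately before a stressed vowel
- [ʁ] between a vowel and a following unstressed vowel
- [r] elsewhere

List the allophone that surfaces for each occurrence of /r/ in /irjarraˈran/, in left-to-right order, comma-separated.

[r], [r], [r], [r̥]

Occurrence 1 (position 2): no conditioning environment matches → elsewhere allophone [r].
Occurrence 2 (position 5): no conditioning environment matches → elsewhere allophone [r].
Occurrence 3 (position 6): no conditioning environment matches → elsewhere allophone [r].
Occurrence 4 (position 8): immediately before a stressed vowel → [r̥].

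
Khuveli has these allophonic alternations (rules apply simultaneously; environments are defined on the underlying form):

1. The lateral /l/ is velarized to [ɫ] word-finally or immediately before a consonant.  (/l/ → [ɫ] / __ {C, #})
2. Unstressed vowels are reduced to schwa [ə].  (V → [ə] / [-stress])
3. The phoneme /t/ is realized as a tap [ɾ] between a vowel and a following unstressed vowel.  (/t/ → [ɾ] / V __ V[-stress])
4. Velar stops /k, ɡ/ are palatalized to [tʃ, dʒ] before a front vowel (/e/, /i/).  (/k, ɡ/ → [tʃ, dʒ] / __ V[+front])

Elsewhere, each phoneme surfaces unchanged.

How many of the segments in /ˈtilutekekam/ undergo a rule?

6

Segments that undergo a rule: /u/ → [ə] (rule 2); /t/ → [ɾ] (rule 3); /e/ → [ə] (rule 2); /k/ → [tʃ] (rule 4); /e/ → [ə] (rule 2); /a/ → [ə] (rule 2).
All other segments surface unchanged.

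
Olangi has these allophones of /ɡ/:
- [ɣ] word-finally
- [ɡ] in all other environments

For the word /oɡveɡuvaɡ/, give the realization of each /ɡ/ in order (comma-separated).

Occurrence 1 (position 2): no conditioning environment matches → elsewhere allophone [ɡ].
Occurrence 2 (position 5): no conditioning environment matches → elsewhere allophone [ɡ].
Occurrence 3 (position 9): word-finally → [ɣ].

[ɡ], [ɡ], [ɣ]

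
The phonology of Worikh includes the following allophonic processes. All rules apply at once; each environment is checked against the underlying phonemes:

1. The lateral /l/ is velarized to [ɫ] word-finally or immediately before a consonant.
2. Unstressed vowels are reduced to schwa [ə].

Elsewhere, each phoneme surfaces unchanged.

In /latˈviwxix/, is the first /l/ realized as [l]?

/l/ (word-initial): rule 1 targets it, but not word-finally or immediately before a consonant → unchanged [l].
The actual realization is [l], which matches [l].

Yes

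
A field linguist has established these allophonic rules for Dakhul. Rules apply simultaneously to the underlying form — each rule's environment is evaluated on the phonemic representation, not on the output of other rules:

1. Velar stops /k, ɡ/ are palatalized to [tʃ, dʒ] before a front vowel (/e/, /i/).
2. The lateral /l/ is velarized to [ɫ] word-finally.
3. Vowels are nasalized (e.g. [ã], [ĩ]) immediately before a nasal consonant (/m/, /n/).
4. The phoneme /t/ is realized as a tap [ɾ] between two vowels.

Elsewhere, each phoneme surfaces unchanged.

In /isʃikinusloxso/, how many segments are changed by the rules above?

2

Segments that undergo a rule: /k/ → [tʃ] (rule 1); /i/ → [ĩ] (rule 3).
All other segments surface unchanged.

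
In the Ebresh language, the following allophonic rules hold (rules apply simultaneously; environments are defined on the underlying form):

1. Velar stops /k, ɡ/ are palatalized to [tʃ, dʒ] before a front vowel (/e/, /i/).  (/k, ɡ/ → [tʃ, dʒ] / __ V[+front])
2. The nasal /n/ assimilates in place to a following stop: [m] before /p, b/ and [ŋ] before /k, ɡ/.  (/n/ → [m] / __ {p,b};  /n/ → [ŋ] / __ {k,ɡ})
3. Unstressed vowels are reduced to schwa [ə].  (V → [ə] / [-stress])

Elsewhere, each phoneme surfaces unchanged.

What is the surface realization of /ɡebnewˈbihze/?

/ɡ/ meets the environment for rule 1 (before a front vowel) → [dʒ].
Rule 3 applies to /e/ (between /ɡ/ and /b/: in an unstressed syllable) → [ə].
/b/ stays [b].
/n/ (between /b/ and /e/) fails the environment for rule 2, so it stays [n].
Rule 3 applies to /e/ (between /n/ and /w/: in an unstressed syllable) → [ə].
/w/ stays [w].
/b/ stays [b].
/i/ (between /b/ and /h/) is in the target of rule 3 but the environment (in an unstressed syllable) is not met → [i].
/h/ (between /i/ and /z/) is unaffected → [h].
/z/ (between /h/ and /e/) is unaffected → [z].
/e/ meets the environment for rule 3 (in an unstressed syllable) → [ə].

[dʒəbnəwˈbihzə]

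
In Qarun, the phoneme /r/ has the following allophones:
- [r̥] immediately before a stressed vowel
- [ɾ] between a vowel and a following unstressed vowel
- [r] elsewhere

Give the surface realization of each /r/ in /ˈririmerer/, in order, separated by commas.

[r̥], [ɾ], [ɾ], [r]

Occurrence 1 (position 1): immediately before a stressed vowel → [r̥].
Occurrence 2 (position 3): between a vowel and a following unstressed vowel → [ɾ].
Occurrence 3 (position 7): between a vowel and a following unstressed vowel → [ɾ].
Occurrence 4 (position 9): no conditioning environment matches → elsewhere allophone [r].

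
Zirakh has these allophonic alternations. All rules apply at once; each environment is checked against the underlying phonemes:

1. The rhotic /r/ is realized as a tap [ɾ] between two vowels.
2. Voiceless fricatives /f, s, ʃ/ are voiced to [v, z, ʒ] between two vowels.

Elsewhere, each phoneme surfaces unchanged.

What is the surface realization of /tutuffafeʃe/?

/t/ (word-initial): no rule targets it → [t].
/u/ (between /t/ and /t/): no rule targets it → [u].
/t/ stays [t].
/u/ (between /t/ and /f/): no rule targets it → [u].
/f/ — between /u/ and /f/; rule 2 does not apply here → [f].
/f/ (between /f/ and /a/) fails the environment for rule 2, so it stays [f].
/a/ — not in any rule's target class → [a].
/f/ (between /a/ and /e/): between two vowels, so rule 2 applies → [v].
/e/ (between /f/ and /ʃ/): no rule targets it → [e].
/ʃ/ (between /e/ and /e/) occurs between two vowels → [ʒ] by rule 2.
/e/ stays [e].

[tutuffaveʒe]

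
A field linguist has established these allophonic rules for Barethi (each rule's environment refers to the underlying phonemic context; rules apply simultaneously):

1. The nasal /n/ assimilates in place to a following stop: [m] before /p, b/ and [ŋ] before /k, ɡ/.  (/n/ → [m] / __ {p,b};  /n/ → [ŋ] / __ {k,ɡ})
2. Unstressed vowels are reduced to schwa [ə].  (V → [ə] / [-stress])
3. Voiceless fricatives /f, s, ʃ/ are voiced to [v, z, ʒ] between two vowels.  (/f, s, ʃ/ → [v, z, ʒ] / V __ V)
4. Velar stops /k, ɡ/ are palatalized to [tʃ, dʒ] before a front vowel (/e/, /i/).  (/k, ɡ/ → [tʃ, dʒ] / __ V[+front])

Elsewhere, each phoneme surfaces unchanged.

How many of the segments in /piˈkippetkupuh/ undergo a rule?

5

Segments that undergo a rule: /i/ → [ə] (rule 2); /k/ → [tʃ] (rule 4); /e/ → [ə] (rule 2); /u/ → [ə] (rule 2); /u/ → [ə] (rule 2).
All other segments surface unchanged.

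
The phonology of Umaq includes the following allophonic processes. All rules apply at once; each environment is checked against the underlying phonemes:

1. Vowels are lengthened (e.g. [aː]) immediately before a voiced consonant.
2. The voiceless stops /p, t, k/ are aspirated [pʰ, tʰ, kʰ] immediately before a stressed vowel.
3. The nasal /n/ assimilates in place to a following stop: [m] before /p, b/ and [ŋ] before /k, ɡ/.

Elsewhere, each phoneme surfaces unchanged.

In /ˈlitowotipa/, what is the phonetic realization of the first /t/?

[t]

/t/ — between /i/ and /o/; rule 2 does not apply here → [t].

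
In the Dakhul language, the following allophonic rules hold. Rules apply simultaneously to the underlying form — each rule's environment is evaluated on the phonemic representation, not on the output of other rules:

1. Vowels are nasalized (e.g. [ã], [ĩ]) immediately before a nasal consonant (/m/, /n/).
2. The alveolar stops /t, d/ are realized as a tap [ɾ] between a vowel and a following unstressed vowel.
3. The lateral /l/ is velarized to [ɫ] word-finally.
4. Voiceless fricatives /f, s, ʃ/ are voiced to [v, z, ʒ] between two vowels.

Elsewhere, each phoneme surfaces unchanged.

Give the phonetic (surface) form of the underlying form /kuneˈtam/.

[kũneˈtãm]

/k/ (word-initial): no rule targets it → [k].
/u/ meets the environment for rule 1 (before a nasal consonant) → [ũ].
/n/ stays [n].
/e/ (between /n/ and /t/): rule 1 targets it, but not before a nasal consonant → unchanged [e].
/t/ (between /e/ and /a/) fails the environment for rule 2, so it stays [t].
/a/ — between /t/ and /m/, before a nasal consonant — surfaces as [ã] (rule 1).
/m/ stays [m].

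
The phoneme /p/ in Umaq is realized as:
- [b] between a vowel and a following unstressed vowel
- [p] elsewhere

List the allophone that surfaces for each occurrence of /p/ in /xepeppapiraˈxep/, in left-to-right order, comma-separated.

Occurrence 1 (position 3): between a vowel and a following unstressed vowel → [b].
Occurrence 2 (position 5): no conditioning environment matches → elsewhere allophone [p].
Occurrence 3 (position 6): no conditioning environment matches → elsewhere allophone [p].
Occurrence 4 (position 8): between a vowel and a following unstressed vowel → [b].
Occurrence 5 (position 14): no conditioning environment matches → elsewhere allophone [p].

[b], [p], [p], [b], [p]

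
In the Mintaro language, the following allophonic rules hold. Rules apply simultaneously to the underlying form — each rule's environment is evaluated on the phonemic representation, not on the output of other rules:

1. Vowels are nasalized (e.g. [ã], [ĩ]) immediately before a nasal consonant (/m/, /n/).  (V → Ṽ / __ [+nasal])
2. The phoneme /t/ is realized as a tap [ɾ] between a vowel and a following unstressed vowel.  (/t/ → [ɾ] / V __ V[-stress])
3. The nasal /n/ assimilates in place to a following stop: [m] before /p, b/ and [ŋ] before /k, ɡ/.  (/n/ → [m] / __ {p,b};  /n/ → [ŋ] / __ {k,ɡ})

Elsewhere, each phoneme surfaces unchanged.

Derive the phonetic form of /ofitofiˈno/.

[ofiɾofĩˈno]

/o/ (word-initial) is in the target of rule 1 but the environment (before a nasal consonant) is not met → [o].
/i/ (between /f/ and /t/) fails the environment for rule 1, so it stays [i].
/t/ — between /i/ and /o/, between a vowel and a following unstressed vowel — surfaces as [ɾ] (rule 2).
/o/ (between /t/ and /f/) is in the target of rule 1 but the environment (before a nasal consonant) is not met → [o].
/i/ — between /f/ and /n/, before a nasal consonant — surfaces as [ĩ] (rule 1).
/n/ — between /i/ and /o/; rule 3 does not apply here → [n].
/o/ — word-final; rule 1 does not apply here → [o].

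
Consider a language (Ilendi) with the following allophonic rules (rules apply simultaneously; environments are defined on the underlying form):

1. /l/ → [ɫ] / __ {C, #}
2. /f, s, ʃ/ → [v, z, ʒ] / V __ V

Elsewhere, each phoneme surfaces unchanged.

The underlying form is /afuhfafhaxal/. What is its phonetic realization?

/a/ — not in any rule's target class → [a].
Rule 2 applies to /f/ (between /a/ and /u/: between two vowels) → [v].
/u/ stays [u].
/h/ — not in any rule's target class → [h].
/f/ (between /h/ and /a/): rule 2 targets it, but not between two vowels → unchanged [f].
/a/ (between /f/ and /f/): no rule targets it → [a].
/f/ (between /a/ and /h/) is in the target of rule 2 but the environment (between two vowels) is not met → [f].
/h/ — not in any rule's target class → [h].
/a/ stays [a].
/x/ stays [x].
/a/ (between /x/ and /l/) is unaffected → [a].
/l/ (word-final) occurs word-finally or immediately before a consonant → [ɫ] by rule 1.

[avuhfafhaxaɫ]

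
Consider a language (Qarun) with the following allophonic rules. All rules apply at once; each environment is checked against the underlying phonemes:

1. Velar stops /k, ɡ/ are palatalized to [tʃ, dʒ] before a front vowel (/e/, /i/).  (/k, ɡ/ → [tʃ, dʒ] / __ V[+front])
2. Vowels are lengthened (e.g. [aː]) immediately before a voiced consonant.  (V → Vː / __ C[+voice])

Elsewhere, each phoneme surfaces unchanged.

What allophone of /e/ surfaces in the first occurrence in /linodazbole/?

/e/ — word-final; rule 2 does not apply here → [e].

[e]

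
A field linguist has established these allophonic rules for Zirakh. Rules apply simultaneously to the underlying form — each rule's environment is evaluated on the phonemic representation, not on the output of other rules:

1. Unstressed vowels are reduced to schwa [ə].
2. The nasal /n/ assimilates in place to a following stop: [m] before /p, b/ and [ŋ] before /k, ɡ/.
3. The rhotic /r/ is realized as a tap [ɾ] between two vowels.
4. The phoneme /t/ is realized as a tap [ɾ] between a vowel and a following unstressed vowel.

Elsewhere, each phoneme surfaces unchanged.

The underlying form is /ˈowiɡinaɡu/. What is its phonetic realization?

/o/ (word-initial) is in the target of rule 1 but the environment (in an unstressed syllable) is not met → [o].
/w/ stays [w].
/i/ (between /w/ and /ɡ/) occurs in an unstressed syllable → [ə] by rule 1.
/ɡ/ (between /i/ and /i/) is unaffected → [ɡ].
/i/ (between /ɡ/ and /n/) occurs in an unstressed syllable → [ə] by rule 1.
/n/ — between /i/ and /a/; rule 2 does not apply here → [n].
/a/ meets the environment for rule 1 (in an unstressed syllable) → [ə].
/ɡ/ (between /a/ and /u/) is unaffected → [ɡ].
/u/ (word-final) occurs in an unstressed syllable → [ə] by rule 1.

[ˈowəɡənəɡə]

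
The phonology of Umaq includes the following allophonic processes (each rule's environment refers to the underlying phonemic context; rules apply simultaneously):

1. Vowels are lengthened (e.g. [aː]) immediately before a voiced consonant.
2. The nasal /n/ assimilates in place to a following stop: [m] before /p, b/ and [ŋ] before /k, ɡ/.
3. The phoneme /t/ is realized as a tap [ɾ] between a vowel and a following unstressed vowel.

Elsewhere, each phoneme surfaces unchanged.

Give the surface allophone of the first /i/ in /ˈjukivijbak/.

/i/ — between /k/ and /v/, before a voiced consonant — surfaces as [iː] (rule 1).

[iː]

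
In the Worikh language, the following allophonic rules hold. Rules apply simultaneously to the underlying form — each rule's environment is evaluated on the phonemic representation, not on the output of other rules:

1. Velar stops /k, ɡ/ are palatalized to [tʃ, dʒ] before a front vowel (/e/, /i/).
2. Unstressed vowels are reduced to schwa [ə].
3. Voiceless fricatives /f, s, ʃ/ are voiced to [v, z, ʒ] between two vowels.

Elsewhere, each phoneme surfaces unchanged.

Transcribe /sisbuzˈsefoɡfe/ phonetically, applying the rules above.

[səsbəzˈsevəɡfə]

/s/ (word-initial) is in the target of rule 3 but the environment (between two vowels) is not met → [s].
/i/ (between /s/ and /s/) occurs in an unstressed syllable → [ə] by rule 2.
/s/ (between /i/ and /b/) is in the target of rule 3 but the environment (between two vowels) is not met → [s].
/b/ (between /s/ and /u/) is unaffected → [b].
/u/ — between /b/ and /z/, in an unstressed syllable — surfaces as [ə] (rule 2).
/z/ stays [z].
/s/ (between /z/ and /e/) is in the target of rule 3 but the environment (between two vowels) is not met → [s].
/e/ (between /s/ and /f/) fails the environment for rule 2, so it stays [e].
/f/ (between /e/ and /o/): between two vowels, so rule 3 applies → [v].
/o/ — between /f/ and /ɡ/, in an unstressed syllable — surfaces as [ə] (rule 2).
/ɡ/ (between /o/ and /f/) is in the target of rule 1 but the environment (before a front vowel) is not met → [ɡ].
/f/ — between /ɡ/ and /e/; rule 3 does not apply here → [f].
/e/ (word-final) occurs in an unstressed syllable → [ə] by rule 2.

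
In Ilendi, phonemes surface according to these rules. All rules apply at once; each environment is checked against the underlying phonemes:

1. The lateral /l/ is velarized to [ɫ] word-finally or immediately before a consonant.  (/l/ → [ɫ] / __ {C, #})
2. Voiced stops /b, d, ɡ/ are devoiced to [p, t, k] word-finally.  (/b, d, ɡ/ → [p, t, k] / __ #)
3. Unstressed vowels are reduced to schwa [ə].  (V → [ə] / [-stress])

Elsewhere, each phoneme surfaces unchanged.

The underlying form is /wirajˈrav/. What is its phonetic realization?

/w/ stays [w].
Rule 3 applies to /i/ (between /w/ and /r/: in an unstressed syllable) → [ə].
/r/ (between /i/ and /a/): no rule targets it → [r].
/a/ (between /r/ and /j/) occurs in an unstressed syllable → [ə] by rule 3.
/j/ (between /a/ and /r/) is unaffected → [j].
/r/ (between /j/ and /a/): no rule targets it → [r].
/a/ (between /r/ and /v/) fails the environment for rule 3, so it stays [a].
/v/ (word-final): no rule targets it → [v].

[wərəjˈrav]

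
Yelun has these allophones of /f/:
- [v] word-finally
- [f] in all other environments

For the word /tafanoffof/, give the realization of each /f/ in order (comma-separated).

Occurrence 1 (position 3): no conditioning environment matches → elsewhere allophone [f].
Occurrence 2 (position 7): no conditioning environment matches → elsewhere allophone [f].
Occurrence 3 (position 8): no conditioning environment matches → elsewhere allophone [f].
Occurrence 4 (position 10): word-finally → [v].

[f], [f], [f], [v]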